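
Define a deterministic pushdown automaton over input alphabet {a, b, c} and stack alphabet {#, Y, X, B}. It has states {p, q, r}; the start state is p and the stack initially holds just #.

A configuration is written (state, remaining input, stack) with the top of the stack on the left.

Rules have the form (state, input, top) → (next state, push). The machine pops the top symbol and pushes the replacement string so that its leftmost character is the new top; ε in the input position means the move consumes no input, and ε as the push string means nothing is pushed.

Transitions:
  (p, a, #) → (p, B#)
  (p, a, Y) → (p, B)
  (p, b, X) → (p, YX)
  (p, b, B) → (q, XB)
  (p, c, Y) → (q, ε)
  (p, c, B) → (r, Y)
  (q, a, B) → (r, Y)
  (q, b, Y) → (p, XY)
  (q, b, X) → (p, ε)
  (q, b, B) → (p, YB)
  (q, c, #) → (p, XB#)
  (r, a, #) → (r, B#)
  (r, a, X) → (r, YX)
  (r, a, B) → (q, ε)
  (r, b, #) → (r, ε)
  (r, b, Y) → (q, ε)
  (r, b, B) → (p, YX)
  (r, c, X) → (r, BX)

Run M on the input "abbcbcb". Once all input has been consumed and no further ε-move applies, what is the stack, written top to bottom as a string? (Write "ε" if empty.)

YXB#

(p, abbcbcb, #)
  read a, top #: go to p, push B# → (p, bbcbcb, B#)
  read b, top B: go to q, push XB → (q, bcbcb, XB#)
  read b, top X: go to p, push ε → (p, cbcb, B#)
  read c, top B: go to r, push Y → (r, bcb, Y#)
  read b, top Y: go to q, push ε → (q, cb, #)
  read c, top #: go to p, push XB# → (p, b, XB#)
  read b, top X: go to p, push YX → (p, ε, YXB#)
All input consumed in state p with stack YXB#.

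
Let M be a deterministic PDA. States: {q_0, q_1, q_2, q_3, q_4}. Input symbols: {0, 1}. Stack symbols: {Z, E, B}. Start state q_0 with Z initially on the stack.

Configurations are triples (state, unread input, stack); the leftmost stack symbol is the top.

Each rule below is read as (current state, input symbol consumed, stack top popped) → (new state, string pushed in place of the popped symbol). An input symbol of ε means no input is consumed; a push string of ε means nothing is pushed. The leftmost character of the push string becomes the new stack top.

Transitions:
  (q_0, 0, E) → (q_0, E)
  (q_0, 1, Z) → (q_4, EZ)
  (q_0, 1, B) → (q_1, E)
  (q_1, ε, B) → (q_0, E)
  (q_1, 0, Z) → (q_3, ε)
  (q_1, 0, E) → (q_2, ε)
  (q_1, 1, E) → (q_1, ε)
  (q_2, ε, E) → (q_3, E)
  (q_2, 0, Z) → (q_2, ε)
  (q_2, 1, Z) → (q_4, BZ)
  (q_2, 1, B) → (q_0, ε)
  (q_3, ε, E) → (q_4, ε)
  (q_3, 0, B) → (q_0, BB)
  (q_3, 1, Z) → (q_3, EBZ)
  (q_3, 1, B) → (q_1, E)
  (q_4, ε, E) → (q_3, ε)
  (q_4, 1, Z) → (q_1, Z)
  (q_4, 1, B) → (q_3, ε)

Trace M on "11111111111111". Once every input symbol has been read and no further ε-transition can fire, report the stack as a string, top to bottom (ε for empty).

(q_0, 11111111111111, Z)
  read 1, top Z: go to q_4, push EZ → (q_4, 1111111111111, EZ)
  ε-move, top E: go to q_3, push ε → (q_3, 1111111111111, Z)
  read 1, top Z: go to q_3, push EBZ → (q_3, 111111111111, EBZ)
  ε-move, top E: go to q_4, push ε → (q_4, 111111111111, BZ)
  read 1, top B: go to q_3, push ε → (q_3, 11111111111, Z)
  read 1, top Z: go to q_3, push EBZ → (q_3, 1111111111, EBZ)
  ε-move, top E: go to q_4, push ε → (q_4, 1111111111, BZ)
  read 1, top B: go to q_3, push ε → (q_3, 111111111, Z)
  read 1, top Z: go to q_3, push EBZ → (q_3, 11111111, EBZ)
  ε-move, top E: go to q_4, push ε → (q_4, 11111111, BZ)
  read 1, top B: go to q_3, push ε → (q_3, 1111111, Z)
  read 1, top Z: go to q_3, push EBZ → (q_3, 111111, EBZ)
  ε-move, top E: go to q_4, push ε → (q_4, 111111, BZ)
  read 1, top B: go to q_3, push ε → (q_3, 11111, Z)
  read 1, top Z: go to q_3, push EBZ → (q_3, 1111, EBZ)
  ε-move, top E: go to q_4, push ε → (q_4, 1111, BZ)
  read 1, top B: go to q_3, push ε → (q_3, 111, Z)
  read 1, top Z: go to q_3, push EBZ → (q_3, 11, EBZ)
  ε-move, top E: go to q_4, push ε → (q_4, 11, BZ)
  read 1, top B: go to q_3, push ε → (q_3, 1, Z)
  read 1, top Z: go to q_3, push EBZ → (q_3, ε, EBZ)
  ε-move, top E: go to q_4, push ε → (q_4, ε, BZ)
All input consumed in state q_4 with stack BZ.

BZ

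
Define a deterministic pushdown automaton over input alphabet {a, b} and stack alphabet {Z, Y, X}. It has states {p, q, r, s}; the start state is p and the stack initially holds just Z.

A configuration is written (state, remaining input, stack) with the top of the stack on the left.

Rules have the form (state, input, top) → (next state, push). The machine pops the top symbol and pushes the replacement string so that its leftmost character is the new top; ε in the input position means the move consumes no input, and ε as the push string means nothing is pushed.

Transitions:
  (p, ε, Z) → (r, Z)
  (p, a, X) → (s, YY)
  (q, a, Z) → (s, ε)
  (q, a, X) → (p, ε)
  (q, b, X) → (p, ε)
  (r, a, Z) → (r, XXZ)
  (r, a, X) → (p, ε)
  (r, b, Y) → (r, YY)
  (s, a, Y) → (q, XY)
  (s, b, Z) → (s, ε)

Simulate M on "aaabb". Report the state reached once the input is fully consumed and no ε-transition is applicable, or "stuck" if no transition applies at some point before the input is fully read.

stuck

(p, aaabb, Z)
  ε-move, top Z: go to r, push Z → (r, aaabb, Z)
  read a, top Z: go to r, push XXZ → (r, aabb, XXZ)
  read a, top X: go to p, push ε → (p, abb, XZ)
  read a, top X: go to s, push YY → (s, bb, YYZ)
No transition for (s, b, top Y); M blocks with input bb remaining.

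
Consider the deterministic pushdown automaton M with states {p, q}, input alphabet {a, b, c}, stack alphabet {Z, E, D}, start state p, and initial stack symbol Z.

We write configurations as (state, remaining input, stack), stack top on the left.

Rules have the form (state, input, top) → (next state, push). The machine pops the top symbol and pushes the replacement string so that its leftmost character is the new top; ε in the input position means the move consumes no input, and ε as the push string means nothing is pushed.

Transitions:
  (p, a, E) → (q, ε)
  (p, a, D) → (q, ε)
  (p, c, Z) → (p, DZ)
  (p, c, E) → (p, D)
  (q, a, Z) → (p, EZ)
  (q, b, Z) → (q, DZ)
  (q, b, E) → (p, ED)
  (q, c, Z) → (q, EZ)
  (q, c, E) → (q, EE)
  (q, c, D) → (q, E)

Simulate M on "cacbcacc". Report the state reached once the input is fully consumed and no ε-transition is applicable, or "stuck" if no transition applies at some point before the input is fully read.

(p, cacbcacc, Z)
  read c, top Z: go to p, push DZ → (p, acbcacc, DZ)
  read a, top D: go to q, push ε → (q, cbcacc, Z)
  read c, top Z: go to q, push EZ → (q, bcacc, EZ)
  read b, top E: go to p, push ED → (p, cacc, EDZ)
  read c, top E: go to p, push D → (p, acc, DDZ)
  read a, top D: go to q, push ε → (q, cc, DZ)
  read c, top D: go to q, push E → (q, c, EZ)
  read c, top E: go to q, push EE → (q, ε, EEZ)
All input consumed; M is in state q.

q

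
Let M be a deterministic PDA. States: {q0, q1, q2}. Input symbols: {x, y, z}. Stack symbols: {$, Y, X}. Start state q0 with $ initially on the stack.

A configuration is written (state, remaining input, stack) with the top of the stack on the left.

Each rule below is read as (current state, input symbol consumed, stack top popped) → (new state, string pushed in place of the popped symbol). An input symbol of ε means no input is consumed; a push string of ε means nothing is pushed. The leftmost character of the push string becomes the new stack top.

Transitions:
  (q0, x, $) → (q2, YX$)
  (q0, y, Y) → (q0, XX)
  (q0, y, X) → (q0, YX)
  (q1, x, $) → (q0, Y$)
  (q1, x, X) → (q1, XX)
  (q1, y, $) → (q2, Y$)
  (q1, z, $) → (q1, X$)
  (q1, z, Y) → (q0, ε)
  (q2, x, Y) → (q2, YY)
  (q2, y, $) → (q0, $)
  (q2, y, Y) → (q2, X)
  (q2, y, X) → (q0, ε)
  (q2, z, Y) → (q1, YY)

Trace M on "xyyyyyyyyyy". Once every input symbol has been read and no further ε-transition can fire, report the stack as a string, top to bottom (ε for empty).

XXXXXXXXX$

(q0, xyyyyyyyyyy, $)
  read x, top $: go to q2, push YX$ → (q2, yyyyyyyyyy, YX$)
  read y, top Y: go to q2, push X → (q2, yyyyyyyyy, XX$)
  read y, top X: go to q0, push ε → (q0, yyyyyyyy, X$)
  read y, top X: go to q0, push YX → (q0, yyyyyyy, YX$)
  read y, top Y: go to q0, push XX → (q0, yyyyyy, XXX$)
  read y, top X: go to q0, push YX → (q0, yyyyy, YXXX$)
  read y, top Y: go to q0, push XX → (q0, yyyy, XXXXX$)
  read y, top X: go to q0, push YX → (q0, yyy, YXXXXX$)
  read y, top Y: go to q0, push XX → (q0, yy, XXXXXXX$)
  read y, top X: go to q0, push YX → (q0, y, YXXXXXXX$)
  read y, top Y: go to q0, push XX → (q0, ε, XXXXXXXXX$)
All input consumed in state q0 with stack XXXXXXXXX$.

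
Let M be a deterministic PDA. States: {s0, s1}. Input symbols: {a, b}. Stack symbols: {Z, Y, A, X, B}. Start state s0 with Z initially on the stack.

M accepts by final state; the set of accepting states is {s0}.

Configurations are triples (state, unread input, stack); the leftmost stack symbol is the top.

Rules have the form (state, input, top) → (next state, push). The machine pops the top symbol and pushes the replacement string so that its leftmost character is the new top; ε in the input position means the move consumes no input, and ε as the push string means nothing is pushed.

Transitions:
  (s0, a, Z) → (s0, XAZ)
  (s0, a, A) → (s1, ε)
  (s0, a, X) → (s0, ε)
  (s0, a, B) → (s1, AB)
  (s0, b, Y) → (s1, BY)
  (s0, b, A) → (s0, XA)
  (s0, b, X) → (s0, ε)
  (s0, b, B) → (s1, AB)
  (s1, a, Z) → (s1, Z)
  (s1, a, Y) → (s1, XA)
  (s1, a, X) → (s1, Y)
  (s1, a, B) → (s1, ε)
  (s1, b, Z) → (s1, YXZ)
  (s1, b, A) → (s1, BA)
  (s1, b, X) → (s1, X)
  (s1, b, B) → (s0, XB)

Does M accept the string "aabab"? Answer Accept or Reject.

Accept

(s0, aabab, Z) ⊢ (s0, abab, XAZ) ⊢ (s0, bab, AZ) ⊢ (s0, ab, XAZ) ⊢ (s0, b, AZ) ⊢ (s0, ε, XAZ)
All input consumed; state s0 ∈ F.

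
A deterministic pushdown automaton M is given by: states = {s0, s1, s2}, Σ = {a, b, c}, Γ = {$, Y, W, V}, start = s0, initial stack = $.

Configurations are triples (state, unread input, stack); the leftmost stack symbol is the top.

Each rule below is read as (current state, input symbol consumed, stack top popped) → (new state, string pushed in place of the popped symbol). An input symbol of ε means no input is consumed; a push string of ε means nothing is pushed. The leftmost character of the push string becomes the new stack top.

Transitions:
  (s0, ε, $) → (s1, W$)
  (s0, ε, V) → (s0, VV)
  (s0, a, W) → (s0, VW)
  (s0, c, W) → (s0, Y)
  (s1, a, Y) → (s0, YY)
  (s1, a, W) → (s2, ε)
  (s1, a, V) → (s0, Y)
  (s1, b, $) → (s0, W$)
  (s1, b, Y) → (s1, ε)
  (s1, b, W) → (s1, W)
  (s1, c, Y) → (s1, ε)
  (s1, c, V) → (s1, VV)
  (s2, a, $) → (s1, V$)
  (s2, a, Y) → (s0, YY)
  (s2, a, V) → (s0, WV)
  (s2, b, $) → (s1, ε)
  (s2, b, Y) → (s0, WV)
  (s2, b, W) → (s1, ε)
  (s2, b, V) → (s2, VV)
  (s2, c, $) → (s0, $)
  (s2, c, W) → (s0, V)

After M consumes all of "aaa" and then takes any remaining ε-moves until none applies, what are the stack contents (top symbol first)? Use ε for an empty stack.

(s0, aaa, $) ⊢ (s1, aaa, W$) ⊢ (s2, aa, $) ⊢ (s1, a, V$) ⊢ (s0, ε, Y$)
All input consumed in state s0 with stack Y$.

Y$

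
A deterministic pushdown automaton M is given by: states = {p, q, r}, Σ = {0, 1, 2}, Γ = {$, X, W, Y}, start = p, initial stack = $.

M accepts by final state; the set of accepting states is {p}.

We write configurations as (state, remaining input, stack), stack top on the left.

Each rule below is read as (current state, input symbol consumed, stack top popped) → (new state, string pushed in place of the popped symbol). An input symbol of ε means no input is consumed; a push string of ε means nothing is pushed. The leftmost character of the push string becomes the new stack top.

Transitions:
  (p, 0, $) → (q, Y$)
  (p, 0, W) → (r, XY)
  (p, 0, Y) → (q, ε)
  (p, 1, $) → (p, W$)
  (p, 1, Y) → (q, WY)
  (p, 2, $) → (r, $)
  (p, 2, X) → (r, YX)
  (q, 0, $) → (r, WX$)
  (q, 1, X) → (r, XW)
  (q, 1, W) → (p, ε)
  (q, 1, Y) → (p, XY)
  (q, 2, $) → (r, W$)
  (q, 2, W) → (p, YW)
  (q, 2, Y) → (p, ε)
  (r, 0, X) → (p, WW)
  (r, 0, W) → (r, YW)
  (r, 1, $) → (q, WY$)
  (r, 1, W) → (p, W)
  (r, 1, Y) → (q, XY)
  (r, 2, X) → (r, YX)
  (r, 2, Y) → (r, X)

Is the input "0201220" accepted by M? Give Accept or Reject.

(p, 0201220, $) ⊢ (q, 201220, Y$) ⊢ (p, 01220, $) ⊢ (q, 1220, Y$) ⊢ (p, 220, XY$) ⊢ (r, 20, YXY$) ⊢ (r, 0, XXY$) ⊢ (p, ε, WWXY$)
All input consumed; state p ∈ F.

Accept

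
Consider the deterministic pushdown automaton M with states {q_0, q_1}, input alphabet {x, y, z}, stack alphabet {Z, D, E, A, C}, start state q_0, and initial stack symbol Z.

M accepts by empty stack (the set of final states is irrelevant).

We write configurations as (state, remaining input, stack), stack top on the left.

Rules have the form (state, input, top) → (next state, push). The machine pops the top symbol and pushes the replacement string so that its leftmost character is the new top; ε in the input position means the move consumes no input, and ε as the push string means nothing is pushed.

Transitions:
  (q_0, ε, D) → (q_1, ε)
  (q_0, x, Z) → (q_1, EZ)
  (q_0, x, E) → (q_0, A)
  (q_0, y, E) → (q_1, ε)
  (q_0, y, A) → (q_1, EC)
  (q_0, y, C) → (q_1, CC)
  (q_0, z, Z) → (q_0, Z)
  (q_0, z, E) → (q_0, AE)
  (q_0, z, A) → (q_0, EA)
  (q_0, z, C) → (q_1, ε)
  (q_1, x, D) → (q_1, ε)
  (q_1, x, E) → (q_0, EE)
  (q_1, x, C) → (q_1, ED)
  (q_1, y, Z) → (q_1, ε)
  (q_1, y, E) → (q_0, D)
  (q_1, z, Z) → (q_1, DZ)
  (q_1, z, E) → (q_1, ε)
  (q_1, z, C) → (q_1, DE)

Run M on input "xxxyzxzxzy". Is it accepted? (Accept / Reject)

(q_0, xxxyzxzxzy, Z)
  read x, top Z: go to q_1, push EZ → (q_1, xxyzxzxzy, EZ)
  read x, top E: go to q_0, push EE → (q_0, xyzxzxzy, EEZ)
  read x, top E: go to q_0, push A → (q_0, yzxzxzy, AEZ)
  read y, top A: go to q_1, push EC → (q_1, zxzxzy, ECEZ)
  read z, top E: go to q_1, push ε → (q_1, xzxzy, CEZ)
  read x, top C: go to q_1, push ED → (q_1, zxzy, EDEZ)
  read z, top E: go to q_1, push ε → (q_1, xzy, DEZ)
  read x, top D: go to q_1, push ε → (q_1, zy, EZ)
  read z, top E: go to q_1, push ε → (q_1, y, Z)
  read y, top Z: go to q_1, push ε → (q_1, ε, ε)
All input consumed and the stack is empty.

Accept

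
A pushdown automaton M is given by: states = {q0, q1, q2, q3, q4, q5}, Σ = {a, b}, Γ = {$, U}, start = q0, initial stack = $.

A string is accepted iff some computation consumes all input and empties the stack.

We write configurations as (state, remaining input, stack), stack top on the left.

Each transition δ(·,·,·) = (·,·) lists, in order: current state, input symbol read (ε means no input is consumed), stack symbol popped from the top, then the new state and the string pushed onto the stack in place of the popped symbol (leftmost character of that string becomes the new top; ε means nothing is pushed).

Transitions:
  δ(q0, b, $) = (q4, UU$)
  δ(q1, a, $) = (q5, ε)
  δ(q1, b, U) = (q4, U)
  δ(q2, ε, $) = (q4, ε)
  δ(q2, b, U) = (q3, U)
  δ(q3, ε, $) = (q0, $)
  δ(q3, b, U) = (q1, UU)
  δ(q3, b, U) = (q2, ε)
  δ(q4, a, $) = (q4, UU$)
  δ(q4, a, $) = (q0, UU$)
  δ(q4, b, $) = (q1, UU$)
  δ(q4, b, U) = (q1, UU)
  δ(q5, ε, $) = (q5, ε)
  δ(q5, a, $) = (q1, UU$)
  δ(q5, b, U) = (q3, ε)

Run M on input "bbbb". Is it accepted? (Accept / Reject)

No computation consumes all input and empties the stack.

Reject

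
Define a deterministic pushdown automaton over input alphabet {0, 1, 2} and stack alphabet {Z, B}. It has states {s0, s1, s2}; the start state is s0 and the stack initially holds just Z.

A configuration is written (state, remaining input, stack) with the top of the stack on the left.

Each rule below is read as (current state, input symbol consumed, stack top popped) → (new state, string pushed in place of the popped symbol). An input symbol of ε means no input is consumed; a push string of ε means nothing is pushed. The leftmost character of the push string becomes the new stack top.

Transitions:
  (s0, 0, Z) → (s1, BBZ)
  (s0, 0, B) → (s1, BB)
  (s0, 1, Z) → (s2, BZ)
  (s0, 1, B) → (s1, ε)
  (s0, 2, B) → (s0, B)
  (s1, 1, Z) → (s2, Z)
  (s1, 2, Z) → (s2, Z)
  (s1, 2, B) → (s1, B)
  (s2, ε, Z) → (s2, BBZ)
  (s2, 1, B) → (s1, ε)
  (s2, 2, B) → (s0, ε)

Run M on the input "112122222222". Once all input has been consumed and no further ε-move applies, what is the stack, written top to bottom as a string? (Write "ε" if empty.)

(s0, 112122222222, Z) ⊢ (s2, 12122222222, BZ) ⊢ (s1, 2122222222, Z) ⊢ (s2, 122222222, Z) ⊢ (s2, 122222222, BBZ) ⊢ (s1, 22222222, BZ) ⊢ (s1, 2222222, BZ) ⊢ (s1, 222222, BZ) ⊢ (s1, 22222, BZ) ⊢ (s1, 2222, BZ) ⊢ (s1, 222, BZ) ⊢ (s1, 22, BZ) ⊢ (s1, 2, BZ) ⊢ (s1, ε, BZ)
All input consumed in state s1 with stack BZ.

BZ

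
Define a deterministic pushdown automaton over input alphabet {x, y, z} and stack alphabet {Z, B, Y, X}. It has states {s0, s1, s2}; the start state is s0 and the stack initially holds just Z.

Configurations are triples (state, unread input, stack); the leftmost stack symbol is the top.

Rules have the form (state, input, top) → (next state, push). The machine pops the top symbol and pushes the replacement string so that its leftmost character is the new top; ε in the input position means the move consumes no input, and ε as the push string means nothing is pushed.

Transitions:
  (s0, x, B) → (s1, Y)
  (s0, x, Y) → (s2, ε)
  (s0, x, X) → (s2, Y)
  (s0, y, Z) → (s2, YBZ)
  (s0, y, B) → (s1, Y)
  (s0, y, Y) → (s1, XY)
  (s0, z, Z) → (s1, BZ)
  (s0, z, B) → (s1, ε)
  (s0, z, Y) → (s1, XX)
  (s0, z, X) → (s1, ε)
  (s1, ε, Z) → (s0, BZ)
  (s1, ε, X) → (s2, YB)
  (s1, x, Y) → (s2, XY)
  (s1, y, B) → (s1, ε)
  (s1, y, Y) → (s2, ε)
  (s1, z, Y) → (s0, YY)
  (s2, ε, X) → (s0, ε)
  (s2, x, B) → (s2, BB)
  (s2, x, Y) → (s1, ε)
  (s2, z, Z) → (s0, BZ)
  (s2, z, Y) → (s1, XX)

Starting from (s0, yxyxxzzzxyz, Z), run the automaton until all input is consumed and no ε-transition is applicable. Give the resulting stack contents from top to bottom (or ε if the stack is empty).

(s0, yxyxxzzzxyz, Z)
  read y, top Z: go to s2, push YBZ → (s2, xyxxzzzxyz, YBZ)
  read x, top Y: go to s1, push ε → (s1, yxxzzzxyz, BZ)
  read y, top B: go to s1, push ε → (s1, xxzzzxyz, Z)
  ε-move, top Z: go to s0, push BZ → (s0, xxzzzxyz, BZ)
  read x, top B: go to s1, push Y → (s1, xzzzxyz, YZ)
  read x, top Y: go to s2, push XY → (s2, zzzxyz, XYZ)
  ε-move, top X: go to s0, push ε → (s0, zzzxyz, YZ)
  read z, top Y: go to s1, push XX → (s1, zzxyz, XXZ)
  ε-move, top X: go to s2, push YB → (s2, zzxyz, YBXZ)
  read z, top Y: go to s1, push XX → (s1, zxyz, XXBXZ)
  ε-move, top X: go to s2, push YB → (s2, zxyz, YBXBXZ)
  read z, top Y: go to s1, push XX → (s1, xyz, XXBXBXZ)
  ε-move, top X: go to s2, push YB → (s2, xyz, YBXBXBXZ)
  read x, top Y: go to s1, push ε → (s1, yz, BXBXBXZ)
  read y, top B: go to s1, push ε → (s1, z, XBXBXZ)
  ε-move, top X: go to s2, push YB → (s2, z, YBBXBXZ)
  read z, top Y: go to s1, push XX → (s1, ε, XXBBXBXZ)
  ε-move, top X: go to s2, push YB → (s2, ε, YBXBBXBXZ)
All input consumed in state s2 with stack YBXBBXBXZ.

YBXBBXBXZ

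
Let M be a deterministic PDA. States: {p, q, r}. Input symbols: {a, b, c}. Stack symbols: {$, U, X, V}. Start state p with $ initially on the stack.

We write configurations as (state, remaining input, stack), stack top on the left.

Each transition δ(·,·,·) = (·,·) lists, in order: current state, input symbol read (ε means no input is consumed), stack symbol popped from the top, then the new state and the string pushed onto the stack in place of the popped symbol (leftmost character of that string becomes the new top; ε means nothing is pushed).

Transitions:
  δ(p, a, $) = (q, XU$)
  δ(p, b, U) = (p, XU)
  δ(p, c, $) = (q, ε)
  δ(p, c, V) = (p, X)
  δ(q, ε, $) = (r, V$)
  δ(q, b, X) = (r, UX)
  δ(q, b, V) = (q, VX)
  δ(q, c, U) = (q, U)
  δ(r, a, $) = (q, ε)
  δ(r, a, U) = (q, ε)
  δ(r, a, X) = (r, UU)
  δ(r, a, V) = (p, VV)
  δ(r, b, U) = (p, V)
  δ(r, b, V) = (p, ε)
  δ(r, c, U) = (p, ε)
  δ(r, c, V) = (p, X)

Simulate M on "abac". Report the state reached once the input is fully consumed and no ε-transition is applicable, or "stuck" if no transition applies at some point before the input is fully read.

stuck

(p, abac, $) ⊢ (q, bac, XU$) ⊢ (r, ac, UXU$) ⊢ (q, c, XU$)
No transition for (q, c, top X); M blocks with input c remaining.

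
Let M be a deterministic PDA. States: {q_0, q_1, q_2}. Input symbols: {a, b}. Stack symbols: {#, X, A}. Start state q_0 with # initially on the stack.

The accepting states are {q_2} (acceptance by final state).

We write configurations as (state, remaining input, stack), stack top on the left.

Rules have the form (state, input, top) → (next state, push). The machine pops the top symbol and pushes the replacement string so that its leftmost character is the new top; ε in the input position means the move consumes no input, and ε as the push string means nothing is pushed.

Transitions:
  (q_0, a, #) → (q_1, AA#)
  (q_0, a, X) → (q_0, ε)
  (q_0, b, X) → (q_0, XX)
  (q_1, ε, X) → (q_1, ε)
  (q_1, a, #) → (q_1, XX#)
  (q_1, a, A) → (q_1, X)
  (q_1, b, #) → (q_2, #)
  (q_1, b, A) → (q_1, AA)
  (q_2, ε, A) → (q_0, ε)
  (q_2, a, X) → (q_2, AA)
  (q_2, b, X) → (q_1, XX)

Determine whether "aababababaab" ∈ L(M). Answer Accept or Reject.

Accept

(q_0, aababababaab, #)
  read a, top #: go to q_1, push AA# → (q_1, ababababaab, AA#)
  read a, top A: go to q_1, push X → (q_1, babababaab, XA#)
  ε-move, top X: go to q_1, push ε → (q_1, babababaab, A#)
  read b, top A: go to q_1, push AA → (q_1, abababaab, AA#)
  read a, top A: go to q_1, push X → (q_1, bababaab, XA#)
  ε-move, top X: go to q_1, push ε → (q_1, bababaab, A#)
  read b, top A: go to q_1, push AA → (q_1, ababaab, AA#)
  read a, top A: go to q_1, push X → (q_1, babaab, XA#)
  ε-move, top X: go to q_1, push ε → (q_1, babaab, A#)
  read b, top A: go to q_1, push AA → (q_1, abaab, AA#)
  read a, top A: go to q_1, push X → (q_1, baab, XA#)
  ε-move, top X: go to q_1, push ε → (q_1, baab, A#)
  read b, top A: go to q_1, push AA → (q_1, aab, AA#)
  read a, top A: go to q_1, push X → (q_1, ab, XA#)
  ε-move, top X: go to q_1, push ε → (q_1, ab, A#)
  read a, top A: go to q_1, push X → (q_1, b, X#)
  ε-move, top X: go to q_1, push ε → (q_1, b, #)
  read b, top #: go to q_2, push # → (q_2, ε, #)
All input consumed; state q_2 ∈ F.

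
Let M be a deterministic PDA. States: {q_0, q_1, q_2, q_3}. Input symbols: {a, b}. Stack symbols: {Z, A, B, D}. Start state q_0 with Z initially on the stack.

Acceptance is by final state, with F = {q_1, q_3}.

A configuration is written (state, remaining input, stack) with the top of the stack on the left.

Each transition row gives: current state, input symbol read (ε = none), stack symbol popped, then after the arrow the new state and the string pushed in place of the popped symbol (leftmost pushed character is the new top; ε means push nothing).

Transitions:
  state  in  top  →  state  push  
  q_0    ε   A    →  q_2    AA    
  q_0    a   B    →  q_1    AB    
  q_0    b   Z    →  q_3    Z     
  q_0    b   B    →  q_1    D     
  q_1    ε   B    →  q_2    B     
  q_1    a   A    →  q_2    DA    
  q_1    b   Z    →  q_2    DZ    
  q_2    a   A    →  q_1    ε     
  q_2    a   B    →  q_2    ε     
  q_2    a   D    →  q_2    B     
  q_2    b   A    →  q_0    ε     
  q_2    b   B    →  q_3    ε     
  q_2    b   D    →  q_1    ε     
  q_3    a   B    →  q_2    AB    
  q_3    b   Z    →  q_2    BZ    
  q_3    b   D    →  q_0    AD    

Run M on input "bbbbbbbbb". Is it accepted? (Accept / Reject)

(q_0, bbbbbbbbb, Z)
  read b, top Z: go to q_3, push Z → (q_3, bbbbbbbb, Z)
  read b, top Z: go to q_2, push BZ → (q_2, bbbbbbb, BZ)
  read b, top B: go to q_3, push ε → (q_3, bbbbbb, Z)
  read b, top Z: go to q_2, push BZ → (q_2, bbbbb, BZ)
  read b, top B: go to q_3, push ε → (q_3, bbbb, Z)
  read b, top Z: go to q_2, push BZ → (q_2, bbb, BZ)
  read b, top B: go to q_3, push ε → (q_3, bb, Z)
  read b, top Z: go to q_2, push BZ → (q_2, b, BZ)
  read b, top B: go to q_3, push ε → (q_3, ε, Z)
All input consumed; state q_3 ∈ F.

Accept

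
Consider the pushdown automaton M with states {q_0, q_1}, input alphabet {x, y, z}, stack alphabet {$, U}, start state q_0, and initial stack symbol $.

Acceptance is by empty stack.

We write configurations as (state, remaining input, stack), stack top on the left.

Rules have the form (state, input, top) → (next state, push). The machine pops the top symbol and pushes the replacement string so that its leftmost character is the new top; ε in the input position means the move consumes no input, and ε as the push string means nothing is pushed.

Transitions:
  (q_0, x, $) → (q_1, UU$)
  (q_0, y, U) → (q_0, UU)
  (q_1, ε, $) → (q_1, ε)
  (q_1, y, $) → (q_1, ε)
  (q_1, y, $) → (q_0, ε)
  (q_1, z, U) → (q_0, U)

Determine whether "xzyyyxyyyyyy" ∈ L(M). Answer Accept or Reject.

Reject

No computation consumes all input and empties the stack.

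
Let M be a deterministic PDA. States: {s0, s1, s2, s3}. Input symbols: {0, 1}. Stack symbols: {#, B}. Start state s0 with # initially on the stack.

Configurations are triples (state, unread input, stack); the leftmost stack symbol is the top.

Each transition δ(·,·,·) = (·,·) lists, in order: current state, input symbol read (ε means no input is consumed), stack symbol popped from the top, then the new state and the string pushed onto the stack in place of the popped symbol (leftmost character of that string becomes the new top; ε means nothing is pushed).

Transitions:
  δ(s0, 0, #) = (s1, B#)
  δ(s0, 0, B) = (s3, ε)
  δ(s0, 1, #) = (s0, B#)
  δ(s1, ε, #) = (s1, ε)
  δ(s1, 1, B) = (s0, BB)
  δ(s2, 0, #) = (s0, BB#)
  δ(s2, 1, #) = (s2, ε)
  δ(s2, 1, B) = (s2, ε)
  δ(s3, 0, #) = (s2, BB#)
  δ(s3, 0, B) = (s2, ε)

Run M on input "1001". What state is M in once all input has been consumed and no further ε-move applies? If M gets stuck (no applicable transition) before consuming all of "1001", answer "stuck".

s2

(s0, 1001, #) ⊢ (s0, 001, B#) ⊢ (s3, 01, #) ⊢ (s2, 1, BB#) ⊢ (s2, ε, B#)
All input consumed; M is in state s2.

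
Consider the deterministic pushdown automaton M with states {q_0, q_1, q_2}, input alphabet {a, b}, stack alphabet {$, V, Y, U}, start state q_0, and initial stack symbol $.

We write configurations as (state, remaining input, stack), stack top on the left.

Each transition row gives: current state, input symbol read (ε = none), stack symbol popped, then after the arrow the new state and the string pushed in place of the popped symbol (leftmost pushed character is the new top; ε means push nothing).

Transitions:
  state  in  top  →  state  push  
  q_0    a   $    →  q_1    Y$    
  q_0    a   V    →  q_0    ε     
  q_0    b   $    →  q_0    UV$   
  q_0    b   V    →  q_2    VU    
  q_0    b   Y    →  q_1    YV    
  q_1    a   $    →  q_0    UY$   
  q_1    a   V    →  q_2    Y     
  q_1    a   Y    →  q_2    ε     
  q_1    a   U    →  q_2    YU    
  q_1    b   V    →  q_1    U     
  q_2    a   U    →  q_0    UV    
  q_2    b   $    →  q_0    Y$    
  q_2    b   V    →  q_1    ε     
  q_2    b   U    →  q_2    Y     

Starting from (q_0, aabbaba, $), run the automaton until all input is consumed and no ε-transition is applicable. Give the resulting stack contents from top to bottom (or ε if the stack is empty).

(q_0, aabbaba, $)
  read a, top $: go to q_1, push Y$ → (q_1, abbaba, Y$)
  read a, top Y: go to q_2, push ε → (q_2, bbaba, $)
  read b, top $: go to q_0, push Y$ → (q_0, baba, Y$)
  read b, top Y: go to q_1, push YV → (q_1, aba, YV$)
  read a, top Y: go to q_2, push ε → (q_2, ba, V$)
  read b, top V: go to q_1, push ε → (q_1, a, $)
  read a, top $: go to q_0, push UY$ → (q_0, ε, UY$)
All input consumed in state q_0 with stack UY$.

UY$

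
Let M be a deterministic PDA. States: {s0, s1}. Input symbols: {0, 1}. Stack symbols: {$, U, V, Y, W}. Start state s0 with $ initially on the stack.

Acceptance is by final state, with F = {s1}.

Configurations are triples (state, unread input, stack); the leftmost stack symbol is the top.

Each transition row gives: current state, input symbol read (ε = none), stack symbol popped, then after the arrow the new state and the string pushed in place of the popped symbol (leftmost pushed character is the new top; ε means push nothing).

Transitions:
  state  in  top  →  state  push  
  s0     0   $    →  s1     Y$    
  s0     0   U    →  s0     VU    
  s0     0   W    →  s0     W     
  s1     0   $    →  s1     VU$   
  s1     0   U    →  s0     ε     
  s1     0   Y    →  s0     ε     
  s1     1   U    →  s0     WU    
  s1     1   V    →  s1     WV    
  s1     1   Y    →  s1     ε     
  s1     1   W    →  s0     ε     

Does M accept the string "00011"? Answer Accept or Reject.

Reject

(s0, 00011, $)
  read 0, top $: go to s1, push Y$ → (s1, 0011, Y$)
  read 0, top Y: go to s0, push ε → (s0, 011, $)
  read 0, top $: go to s1, push Y$ → (s1, 11, Y$)
  read 1, top Y: go to s1, push ε → (s1, 1, $)
No transition applies at (s1, 1, $); input not fully consumed.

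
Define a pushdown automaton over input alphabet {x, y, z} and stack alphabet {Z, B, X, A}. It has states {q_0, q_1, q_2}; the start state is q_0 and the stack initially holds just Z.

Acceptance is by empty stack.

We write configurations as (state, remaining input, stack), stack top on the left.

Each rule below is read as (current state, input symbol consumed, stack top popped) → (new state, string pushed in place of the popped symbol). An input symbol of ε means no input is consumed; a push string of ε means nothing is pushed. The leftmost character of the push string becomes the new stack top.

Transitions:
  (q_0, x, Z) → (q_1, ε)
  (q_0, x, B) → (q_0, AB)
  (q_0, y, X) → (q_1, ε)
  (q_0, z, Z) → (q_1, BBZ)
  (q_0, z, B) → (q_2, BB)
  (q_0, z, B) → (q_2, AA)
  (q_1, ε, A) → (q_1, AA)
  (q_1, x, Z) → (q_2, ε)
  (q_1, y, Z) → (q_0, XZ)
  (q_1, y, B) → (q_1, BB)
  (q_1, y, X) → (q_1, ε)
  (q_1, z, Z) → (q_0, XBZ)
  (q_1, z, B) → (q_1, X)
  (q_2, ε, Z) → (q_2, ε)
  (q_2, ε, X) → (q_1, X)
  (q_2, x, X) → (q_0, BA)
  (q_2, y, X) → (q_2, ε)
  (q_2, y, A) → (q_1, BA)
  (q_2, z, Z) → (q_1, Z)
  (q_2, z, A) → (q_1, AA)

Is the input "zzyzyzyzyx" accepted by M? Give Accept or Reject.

Accept

One accepting computation: (q_0, zzyzyzyzyx, Z) ⊢ (q_1, zyzyzyzyx, BBZ) ⊢ (q_1, yzyzyzyx, XBZ) ⊢ (q_1, zyzyzyx, BZ) ⊢ (q_1, yzyzyx, XZ) ⊢ (q_1, zyzyx, Z) ⊢ (q_0, yzyx, XBZ) ⊢ (q_1, zyx, BZ) ⊢ (q_1, yx, XZ) ⊢ (q_1, x, Z) ⊢ (q_2, ε, ε)
All input consumed and the stack is empty.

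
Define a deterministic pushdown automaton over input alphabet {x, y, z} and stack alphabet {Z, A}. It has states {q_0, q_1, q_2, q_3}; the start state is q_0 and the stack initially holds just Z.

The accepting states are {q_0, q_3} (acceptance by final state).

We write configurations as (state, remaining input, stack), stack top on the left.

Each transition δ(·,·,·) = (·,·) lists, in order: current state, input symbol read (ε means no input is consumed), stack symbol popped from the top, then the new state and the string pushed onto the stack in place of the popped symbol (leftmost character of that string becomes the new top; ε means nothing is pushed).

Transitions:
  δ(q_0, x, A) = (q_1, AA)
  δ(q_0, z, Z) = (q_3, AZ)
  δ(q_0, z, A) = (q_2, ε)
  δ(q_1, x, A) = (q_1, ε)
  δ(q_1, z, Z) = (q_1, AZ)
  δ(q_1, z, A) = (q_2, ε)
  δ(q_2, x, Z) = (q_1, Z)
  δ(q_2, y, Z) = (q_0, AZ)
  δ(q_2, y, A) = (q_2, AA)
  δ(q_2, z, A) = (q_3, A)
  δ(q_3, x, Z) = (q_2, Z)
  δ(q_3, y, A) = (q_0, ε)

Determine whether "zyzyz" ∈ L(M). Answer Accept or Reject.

(q_0, zyzyz, Z)
  read z, top Z: go to q_3, push AZ → (q_3, yzyz, AZ)
  read y, top A: go to q_0, push ε → (q_0, zyz, Z)
  read z, top Z: go to q_3, push AZ → (q_3, yz, AZ)
  read y, top A: go to q_0, push ε → (q_0, z, Z)
  read z, top Z: go to q_3, push AZ → (q_3, ε, AZ)
All input consumed; state q_3 ∈ F.

Accept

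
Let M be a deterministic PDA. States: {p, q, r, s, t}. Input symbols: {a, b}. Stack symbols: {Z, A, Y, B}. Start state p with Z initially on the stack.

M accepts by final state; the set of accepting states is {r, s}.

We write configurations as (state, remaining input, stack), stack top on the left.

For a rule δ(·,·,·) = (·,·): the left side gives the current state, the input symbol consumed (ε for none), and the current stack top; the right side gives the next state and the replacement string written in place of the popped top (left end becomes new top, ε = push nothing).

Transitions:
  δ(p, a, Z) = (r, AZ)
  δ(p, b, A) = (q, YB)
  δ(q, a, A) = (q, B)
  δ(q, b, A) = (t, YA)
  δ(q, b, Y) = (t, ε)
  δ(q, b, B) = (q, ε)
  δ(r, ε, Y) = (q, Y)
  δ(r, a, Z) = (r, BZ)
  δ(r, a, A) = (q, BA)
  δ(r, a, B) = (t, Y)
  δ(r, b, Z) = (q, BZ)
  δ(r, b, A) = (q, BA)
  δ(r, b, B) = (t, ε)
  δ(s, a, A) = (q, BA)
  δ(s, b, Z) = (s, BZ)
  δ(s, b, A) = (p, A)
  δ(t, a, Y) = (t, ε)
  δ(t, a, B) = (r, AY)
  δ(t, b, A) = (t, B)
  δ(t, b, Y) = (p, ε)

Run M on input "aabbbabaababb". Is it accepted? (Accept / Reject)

Reject

(p, aabbbabaababb, Z)
  read a, top Z: go to r, push AZ → (r, abbbabaababb, AZ)
  read a, top A: go to q, push BA → (q, bbbabaababb, BAZ)
  read b, top B: go to q, push ε → (q, bbabaababb, AZ)
  read b, top A: go to t, push YA → (t, babaababb, YAZ)
  read b, top Y: go to p, push ε → (p, abaababb, AZ)
No transition applies at (p, abaababb, AZ); input not fully consumed.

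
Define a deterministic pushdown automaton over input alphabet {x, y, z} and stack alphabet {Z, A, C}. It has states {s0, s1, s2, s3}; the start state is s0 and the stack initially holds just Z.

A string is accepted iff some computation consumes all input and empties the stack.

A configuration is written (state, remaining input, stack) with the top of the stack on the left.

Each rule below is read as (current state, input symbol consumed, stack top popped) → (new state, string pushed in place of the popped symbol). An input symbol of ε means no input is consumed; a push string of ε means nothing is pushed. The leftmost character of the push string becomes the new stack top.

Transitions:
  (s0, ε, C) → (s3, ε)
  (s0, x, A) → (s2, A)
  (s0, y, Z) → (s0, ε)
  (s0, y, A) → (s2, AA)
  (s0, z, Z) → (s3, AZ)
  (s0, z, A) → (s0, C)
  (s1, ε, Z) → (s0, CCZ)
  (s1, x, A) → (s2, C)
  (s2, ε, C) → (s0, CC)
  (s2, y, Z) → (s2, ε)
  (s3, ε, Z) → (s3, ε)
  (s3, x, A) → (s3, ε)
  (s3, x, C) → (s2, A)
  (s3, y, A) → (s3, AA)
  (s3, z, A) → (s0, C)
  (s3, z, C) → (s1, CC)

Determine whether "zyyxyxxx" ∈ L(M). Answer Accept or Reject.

Accept

(s0, zyyxyxxx, Z)
  read z, top Z: go to s3, push AZ → (s3, yyxyxxx, AZ)
  read y, top A: go to s3, push AA → (s3, yxyxxx, AAZ)
  read y, top A: go to s3, push AA → (s3, xyxxx, AAAZ)
  read x, top A: go to s3, push ε → (s3, yxxx, AAZ)
  read y, top A: go to s3, push AA → (s3, xxx, AAAZ)
  read x, top A: go to s3, push ε → (s3, xx, AAZ)
  read x, top A: go to s3, push ε → (s3, x, AZ)
  read x, top A: go to s3, push ε → (s3, ε, Z)
  ε-move, top Z: go to s3, push ε → (s3, ε, ε)
All input consumed and the stack is empty.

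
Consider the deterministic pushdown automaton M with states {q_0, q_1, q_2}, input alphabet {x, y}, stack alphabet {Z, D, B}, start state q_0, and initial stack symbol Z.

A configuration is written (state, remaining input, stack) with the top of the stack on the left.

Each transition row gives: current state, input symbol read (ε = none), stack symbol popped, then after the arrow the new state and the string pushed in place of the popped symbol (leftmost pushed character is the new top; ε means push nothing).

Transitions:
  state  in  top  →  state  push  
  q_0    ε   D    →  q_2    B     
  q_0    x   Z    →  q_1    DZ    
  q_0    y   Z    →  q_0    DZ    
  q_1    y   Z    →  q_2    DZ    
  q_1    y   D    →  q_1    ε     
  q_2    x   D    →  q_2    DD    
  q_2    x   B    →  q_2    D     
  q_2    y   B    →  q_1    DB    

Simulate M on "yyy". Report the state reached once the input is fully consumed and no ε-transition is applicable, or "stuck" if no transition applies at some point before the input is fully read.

(q_0, yyy, Z)
  read y, top Z: go to q_0, push DZ → (q_0, yy, DZ)
  ε-move, top D: go to q_2, push B → (q_2, yy, BZ)
  read y, top B: go to q_1, push DB → (q_1, y, DBZ)
  read y, top D: go to q_1, push ε → (q_1, ε, BZ)
All input consumed; M is in state q_1.

q_1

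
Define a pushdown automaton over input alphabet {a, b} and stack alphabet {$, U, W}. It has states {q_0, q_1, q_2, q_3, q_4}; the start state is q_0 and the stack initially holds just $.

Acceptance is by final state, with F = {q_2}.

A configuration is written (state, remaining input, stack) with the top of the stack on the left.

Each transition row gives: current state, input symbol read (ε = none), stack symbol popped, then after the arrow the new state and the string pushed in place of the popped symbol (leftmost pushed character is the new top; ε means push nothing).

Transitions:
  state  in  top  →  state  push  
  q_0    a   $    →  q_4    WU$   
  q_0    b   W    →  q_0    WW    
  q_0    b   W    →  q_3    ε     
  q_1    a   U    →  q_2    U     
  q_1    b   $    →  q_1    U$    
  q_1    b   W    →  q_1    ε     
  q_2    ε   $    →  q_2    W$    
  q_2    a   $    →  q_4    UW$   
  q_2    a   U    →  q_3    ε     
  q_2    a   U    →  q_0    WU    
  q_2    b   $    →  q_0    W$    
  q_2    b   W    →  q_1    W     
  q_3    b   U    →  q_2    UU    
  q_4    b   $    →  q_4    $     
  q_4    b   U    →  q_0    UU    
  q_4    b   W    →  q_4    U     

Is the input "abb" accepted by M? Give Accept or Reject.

Reject

No computation consumes all input and reaches a final state.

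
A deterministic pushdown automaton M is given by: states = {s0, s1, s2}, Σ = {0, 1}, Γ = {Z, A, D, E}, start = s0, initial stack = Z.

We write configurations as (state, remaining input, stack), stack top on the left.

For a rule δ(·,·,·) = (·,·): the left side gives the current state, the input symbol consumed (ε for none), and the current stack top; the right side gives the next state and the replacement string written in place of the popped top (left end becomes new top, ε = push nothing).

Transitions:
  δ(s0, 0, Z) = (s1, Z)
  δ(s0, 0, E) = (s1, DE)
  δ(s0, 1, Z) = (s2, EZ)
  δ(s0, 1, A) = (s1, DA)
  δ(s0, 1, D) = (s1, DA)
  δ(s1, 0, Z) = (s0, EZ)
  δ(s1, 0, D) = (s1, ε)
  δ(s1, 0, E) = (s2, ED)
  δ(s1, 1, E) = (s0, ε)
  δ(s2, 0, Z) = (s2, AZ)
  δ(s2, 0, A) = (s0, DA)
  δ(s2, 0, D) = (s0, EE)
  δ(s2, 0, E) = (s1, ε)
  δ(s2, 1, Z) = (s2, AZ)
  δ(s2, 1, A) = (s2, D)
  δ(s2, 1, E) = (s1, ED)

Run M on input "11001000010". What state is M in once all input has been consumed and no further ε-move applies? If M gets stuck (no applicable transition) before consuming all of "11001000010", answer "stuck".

(s0, 11001000010, Z)
  read 1, top Z: go to s2, push EZ → (s2, 1001000010, EZ)
  read 1, top E: go to s1, push ED → (s1, 001000010, EDZ)
  read 0, top E: go to s2, push ED → (s2, 01000010, EDDZ)
  read 0, top E: go to s1, push ε → (s1, 1000010, DDZ)
No transition for (s1, 1, top D); M blocks with input 1000010 remaining.

stuck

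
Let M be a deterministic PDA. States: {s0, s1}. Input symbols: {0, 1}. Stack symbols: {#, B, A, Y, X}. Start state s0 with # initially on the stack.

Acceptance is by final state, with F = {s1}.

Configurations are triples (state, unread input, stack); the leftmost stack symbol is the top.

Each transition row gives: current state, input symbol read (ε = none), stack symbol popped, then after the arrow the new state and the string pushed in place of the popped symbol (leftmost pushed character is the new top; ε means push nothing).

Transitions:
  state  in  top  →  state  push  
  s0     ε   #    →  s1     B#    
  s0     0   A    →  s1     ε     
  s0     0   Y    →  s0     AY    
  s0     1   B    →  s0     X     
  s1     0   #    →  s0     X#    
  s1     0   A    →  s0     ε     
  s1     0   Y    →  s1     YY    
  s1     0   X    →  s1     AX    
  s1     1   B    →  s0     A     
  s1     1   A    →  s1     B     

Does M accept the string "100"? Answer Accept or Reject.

(s0, 100, #)
  ε-move, top #: go to s1, push B# → (s1, 100, B#)
  read 1, top B: go to s0, push A → (s0, 00, A#)
  read 0, top A: go to s1, push ε → (s1, 0, #)
  read 0, top #: go to s0, push X# → (s0, ε, X#)
All input consumed; state s0 ∉ F and no further ε-move applies.

Reject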